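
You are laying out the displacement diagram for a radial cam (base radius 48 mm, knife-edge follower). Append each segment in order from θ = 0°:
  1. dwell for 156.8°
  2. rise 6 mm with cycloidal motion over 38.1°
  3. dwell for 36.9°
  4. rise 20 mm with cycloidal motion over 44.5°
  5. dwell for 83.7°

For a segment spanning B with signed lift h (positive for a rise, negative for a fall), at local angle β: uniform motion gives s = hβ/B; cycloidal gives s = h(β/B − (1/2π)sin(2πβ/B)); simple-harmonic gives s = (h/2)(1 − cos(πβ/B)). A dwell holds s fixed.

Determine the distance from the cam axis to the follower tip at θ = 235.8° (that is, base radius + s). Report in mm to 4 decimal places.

seg 1 [0°–156.8°] dwell: s stays 0.0000
seg 2 [156.8°–194.9°] cycloidal, h=6: full span → s += 6 → s = 6.0000
seg 3 [194.9°–231.8°] dwell: s stays 6.0000
seg 4 [231.8°–276.3°] cycloidal, h=20: θ=235.8° here. β=4, B=44.5. 20·(0.0899 − sin(2π·0.0899)/(2π)) = 0.0941 → s = 6.0941
radial distance = base radius + s = 48 + 6.0941 = 54.0941

54.0941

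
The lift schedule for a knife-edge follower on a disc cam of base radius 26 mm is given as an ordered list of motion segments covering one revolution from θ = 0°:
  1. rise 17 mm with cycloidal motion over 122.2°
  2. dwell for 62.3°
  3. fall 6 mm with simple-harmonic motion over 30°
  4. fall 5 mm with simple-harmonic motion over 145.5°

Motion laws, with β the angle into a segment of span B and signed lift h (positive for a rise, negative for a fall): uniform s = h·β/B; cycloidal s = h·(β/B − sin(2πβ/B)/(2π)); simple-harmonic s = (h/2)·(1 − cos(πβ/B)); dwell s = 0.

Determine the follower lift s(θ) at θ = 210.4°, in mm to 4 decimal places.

seg 1 [0°–122.2°] cycloidal, h=17: full span → s += 17 → s = 17.0000
seg 2 [122.2°–184.5°] dwell: s stays 17.0000
seg 3 [184.5°–214.5°] simple-harmonic, h=-6: θ=210.4° here. β=25.9, B=30. -6/2·(1 − cos(π·0.8633)) = -5.7277 → s = 11.2723

11.2723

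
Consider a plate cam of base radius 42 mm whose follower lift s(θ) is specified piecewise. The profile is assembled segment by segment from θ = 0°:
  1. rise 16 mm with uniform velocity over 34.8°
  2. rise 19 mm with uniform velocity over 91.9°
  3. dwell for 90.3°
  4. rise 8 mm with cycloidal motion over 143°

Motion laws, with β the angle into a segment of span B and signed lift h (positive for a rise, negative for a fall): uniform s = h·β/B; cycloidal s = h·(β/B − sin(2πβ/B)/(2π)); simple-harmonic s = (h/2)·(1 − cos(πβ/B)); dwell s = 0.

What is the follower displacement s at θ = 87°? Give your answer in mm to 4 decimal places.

seg 1 [0°–34.8°] uniform, h=16: full span → s += 16 → s = 16.0000
seg 2 [34.8°–126.7°] uniform, h=19: θ=87° here. β=52.2, B=91.9. 19·52.2/91.9 = 10.7922 → s = 26.7922

26.7922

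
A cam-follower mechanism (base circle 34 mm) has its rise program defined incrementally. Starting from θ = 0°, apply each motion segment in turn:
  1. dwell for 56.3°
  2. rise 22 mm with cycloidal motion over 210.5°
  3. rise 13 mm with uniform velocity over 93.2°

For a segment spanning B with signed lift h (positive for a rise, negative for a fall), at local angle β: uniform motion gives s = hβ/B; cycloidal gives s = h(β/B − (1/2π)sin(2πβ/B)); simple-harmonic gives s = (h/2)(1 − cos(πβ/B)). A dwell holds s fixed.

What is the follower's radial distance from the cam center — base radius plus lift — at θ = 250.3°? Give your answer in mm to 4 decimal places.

seg 1 [0°–56.3°] dwell: s stays 0.0000
seg 2 [56.3°–266.8°] cycloidal, h=22: θ=250.3° here. β=194, B=210.5. 22·(0.9216 − sin(2π·0.9216)/(2π)) = 21.9311 → s = 21.9311
radial distance = base radius + s = 34 + 21.9311 = 55.9311

55.9311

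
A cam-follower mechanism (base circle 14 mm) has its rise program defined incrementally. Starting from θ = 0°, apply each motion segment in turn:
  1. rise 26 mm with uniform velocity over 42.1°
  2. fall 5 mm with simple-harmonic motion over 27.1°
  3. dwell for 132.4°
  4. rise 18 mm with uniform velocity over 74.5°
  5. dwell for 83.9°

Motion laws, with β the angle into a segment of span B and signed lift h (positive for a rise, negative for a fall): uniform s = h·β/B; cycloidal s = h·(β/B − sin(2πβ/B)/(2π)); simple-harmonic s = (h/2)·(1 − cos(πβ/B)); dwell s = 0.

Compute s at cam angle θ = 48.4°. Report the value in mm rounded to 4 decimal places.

seg 1 [0°–42.1°] uniform, h=26: full span → s += 26 → s = 26.0000
seg 2 [42.1°–69.2°] simple-harmonic, h=-5: θ=48.4° here. β=6.3, B=27.1. -5/2·(1 − cos(π·0.2325)) = -0.6376 → s = 25.3624

25.3624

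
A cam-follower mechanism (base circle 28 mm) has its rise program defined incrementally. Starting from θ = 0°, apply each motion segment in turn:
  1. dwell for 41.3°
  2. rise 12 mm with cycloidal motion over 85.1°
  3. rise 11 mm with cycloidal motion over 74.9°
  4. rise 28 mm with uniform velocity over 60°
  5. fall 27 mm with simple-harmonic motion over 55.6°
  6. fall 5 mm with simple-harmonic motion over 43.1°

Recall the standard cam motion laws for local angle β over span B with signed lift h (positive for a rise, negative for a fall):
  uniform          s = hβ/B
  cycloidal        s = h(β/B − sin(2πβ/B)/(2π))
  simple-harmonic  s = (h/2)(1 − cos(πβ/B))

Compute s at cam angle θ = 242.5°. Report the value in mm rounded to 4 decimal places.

seg 1 [0°–41.3°] dwell: s stays 0.0000
seg 2 [41.3°–126.4°] cycloidal, h=12: full span → s += 12 → s = 12.0000
seg 3 [126.4°–201.3°] cycloidal, h=11: full span → s += 11 → s = 23.0000
seg 4 [201.3°–261.3°] uniform, h=28: θ=242.5° here. β=41.2, B=60. 28·41.2/60 = 19.2267 → s = 42.2267

42.2267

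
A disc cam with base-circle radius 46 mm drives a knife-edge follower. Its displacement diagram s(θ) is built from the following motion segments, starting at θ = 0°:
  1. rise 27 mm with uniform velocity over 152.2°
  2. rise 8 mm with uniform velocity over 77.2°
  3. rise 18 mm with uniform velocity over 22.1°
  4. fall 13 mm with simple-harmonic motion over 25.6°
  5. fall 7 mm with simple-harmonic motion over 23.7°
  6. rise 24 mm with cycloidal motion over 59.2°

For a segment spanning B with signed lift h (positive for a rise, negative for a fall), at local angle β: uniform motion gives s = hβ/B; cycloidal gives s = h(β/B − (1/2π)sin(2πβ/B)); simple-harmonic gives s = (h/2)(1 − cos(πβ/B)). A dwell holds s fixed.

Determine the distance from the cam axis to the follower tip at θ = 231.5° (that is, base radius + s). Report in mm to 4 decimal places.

seg 1 [0°–152.2°] uniform, h=27: full span → s += 27 → s = 27.0000
seg 2 [152.2°–229.4°] uniform, h=8: full span → s += 8 → s = 35.0000
seg 3 [229.4°–251.5°] uniform, h=18: θ=231.5° here. β=2.1, B=22.1. 18·2.1/22.1 = 1.7104 → s = 36.7104
radial distance = base radius + s = 46 + 36.7104 = 82.7104

82.7104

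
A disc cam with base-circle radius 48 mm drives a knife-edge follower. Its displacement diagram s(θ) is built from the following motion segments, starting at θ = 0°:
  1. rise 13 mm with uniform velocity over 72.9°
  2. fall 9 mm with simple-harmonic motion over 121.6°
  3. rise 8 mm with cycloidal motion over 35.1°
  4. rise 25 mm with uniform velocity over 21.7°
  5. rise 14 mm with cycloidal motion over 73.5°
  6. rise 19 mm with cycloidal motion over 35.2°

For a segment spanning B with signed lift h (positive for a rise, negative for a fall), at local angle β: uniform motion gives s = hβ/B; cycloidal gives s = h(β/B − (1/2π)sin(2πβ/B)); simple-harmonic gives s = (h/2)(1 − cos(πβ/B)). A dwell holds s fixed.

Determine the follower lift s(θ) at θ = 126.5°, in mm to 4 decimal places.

seg 1 [0°–72.9°] uniform, h=13: full span → s += 13 → s = 13.0000
seg 2 [72.9°–194.5°] simple-harmonic, h=-9: θ=126.5° here. β=53.6, B=121.6. -9/2·(1 − cos(π·0.4408)) = -3.6677 → s = 9.3323

9.3323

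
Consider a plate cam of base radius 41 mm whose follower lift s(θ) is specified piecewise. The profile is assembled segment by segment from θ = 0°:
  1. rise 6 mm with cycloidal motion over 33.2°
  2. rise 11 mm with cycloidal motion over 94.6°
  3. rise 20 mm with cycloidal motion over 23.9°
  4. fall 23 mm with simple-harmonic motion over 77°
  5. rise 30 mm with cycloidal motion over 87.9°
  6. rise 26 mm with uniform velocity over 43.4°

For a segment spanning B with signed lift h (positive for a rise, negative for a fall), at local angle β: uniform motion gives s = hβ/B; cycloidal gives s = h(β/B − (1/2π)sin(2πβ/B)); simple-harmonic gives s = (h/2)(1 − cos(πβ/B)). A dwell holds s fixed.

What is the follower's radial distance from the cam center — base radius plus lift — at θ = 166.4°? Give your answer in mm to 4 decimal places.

seg 1 [0°–33.2°] cycloidal, h=6: full span → s += 6 → s = 6.0000
seg 2 [33.2°–127.8°] cycloidal, h=11: full span → s += 11 → s = 17.0000
seg 3 [127.8°–151.7°] cycloidal, h=20: full span → s += 20 → s = 37.0000
seg 4 [151.7°–228.7°] simple-harmonic, h=-23: θ=166.4° here. β=14.7, B=77. -23/2·(1 − cos(π·0.1909)) = -2.0071 → s = 34.9929
radial distance = base radius + s = 41 + 34.9929 = 75.9929

75.9929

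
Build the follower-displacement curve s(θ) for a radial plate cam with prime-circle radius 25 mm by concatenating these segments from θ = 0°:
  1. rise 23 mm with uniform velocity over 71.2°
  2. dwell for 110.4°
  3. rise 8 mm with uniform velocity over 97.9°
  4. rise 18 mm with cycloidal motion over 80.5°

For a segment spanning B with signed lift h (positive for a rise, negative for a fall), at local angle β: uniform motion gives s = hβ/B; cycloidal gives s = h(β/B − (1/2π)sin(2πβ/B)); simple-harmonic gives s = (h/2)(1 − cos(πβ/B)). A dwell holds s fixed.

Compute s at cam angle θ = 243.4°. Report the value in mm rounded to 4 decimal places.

seg 1 [0°–71.2°] uniform, h=23: full span → s += 23 → s = 23.0000
seg 2 [71.2°–181.6°] dwell: s stays 23.0000
seg 3 [181.6°–279.5°] uniform, h=8: θ=243.4° here. β=61.8, B=97.9. 8·61.8/97.9 = 5.0501 → s = 28.0501

28.0501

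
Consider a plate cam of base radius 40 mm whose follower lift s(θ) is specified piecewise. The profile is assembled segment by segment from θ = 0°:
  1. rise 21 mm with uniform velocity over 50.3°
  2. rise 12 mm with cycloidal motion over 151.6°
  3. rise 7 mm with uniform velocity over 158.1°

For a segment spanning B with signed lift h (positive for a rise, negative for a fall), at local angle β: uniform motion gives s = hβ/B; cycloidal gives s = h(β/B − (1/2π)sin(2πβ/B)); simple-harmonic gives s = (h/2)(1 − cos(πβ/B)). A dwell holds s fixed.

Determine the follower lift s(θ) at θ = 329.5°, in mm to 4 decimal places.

seg 1 [0°–50.3°] uniform, h=21: full span → s += 21 → s = 21.0000
seg 2 [50.3°–201.9°] cycloidal, h=12: full span → s += 12 → s = 33.0000
seg 3 [201.9°–360°] uniform, h=7: θ=329.5° here. β=127.6, B=158.1. 7·127.6/158.1 = 5.6496 → s = 38.6496

38.6496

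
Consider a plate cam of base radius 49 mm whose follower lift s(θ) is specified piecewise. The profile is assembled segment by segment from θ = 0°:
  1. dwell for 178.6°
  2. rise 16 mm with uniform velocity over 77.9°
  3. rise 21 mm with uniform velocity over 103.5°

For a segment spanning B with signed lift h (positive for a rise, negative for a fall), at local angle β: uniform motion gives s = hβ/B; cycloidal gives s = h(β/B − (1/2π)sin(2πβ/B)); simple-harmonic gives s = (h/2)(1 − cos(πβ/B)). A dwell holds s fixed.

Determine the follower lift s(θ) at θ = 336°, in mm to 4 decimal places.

seg 1 [0°–178.6°] dwell: s stays 0.0000
seg 2 [178.6°–256.5°] uniform, h=16: full span → s += 16 → s = 16.0000
seg 3 [256.5°–360°] uniform, h=21: θ=336° here. β=79.5, B=103.5. 21·79.5/103.5 = 16.1304 → s = 32.1304

32.1304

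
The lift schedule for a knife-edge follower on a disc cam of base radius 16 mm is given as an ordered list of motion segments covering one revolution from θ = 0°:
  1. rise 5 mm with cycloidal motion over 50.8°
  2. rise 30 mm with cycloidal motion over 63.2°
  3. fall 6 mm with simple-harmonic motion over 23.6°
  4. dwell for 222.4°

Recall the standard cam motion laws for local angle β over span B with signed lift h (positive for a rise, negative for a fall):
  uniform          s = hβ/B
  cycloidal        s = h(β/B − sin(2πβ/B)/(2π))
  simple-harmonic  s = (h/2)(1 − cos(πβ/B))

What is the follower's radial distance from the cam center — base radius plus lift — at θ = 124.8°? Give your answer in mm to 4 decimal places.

seg 1 [0°–50.8°] cycloidal, h=5: full span → s += 5 → s = 5.0000
seg 2 [50.8°–114°] cycloidal, h=30: full span → s += 30 → s = 35.0000
seg 3 [114°–137.6°] simple-harmonic, h=-6: θ=124.8° here. β=10.8, B=23.6. -6/2·(1 − cos(π·0.4576)) = -2.6018 → s = 32.3982
radial distance = base radius + s = 16 + 32.3982 = 48.3982

48.3982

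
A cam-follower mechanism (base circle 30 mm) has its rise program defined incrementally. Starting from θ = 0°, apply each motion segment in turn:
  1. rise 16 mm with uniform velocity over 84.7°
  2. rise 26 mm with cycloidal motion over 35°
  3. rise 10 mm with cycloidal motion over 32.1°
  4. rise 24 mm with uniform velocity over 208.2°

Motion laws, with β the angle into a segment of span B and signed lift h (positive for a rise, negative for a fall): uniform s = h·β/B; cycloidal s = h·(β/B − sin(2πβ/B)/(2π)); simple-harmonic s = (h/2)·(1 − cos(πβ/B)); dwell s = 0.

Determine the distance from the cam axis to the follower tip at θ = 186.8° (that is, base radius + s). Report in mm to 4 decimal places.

seg 1 [0°–84.7°] uniform, h=16: full span → s += 16 → s = 16.0000
seg 2 [84.7°–119.7°] cycloidal, h=26: full span → s += 26 → s = 42.0000
seg 3 [119.7°–151.8°] cycloidal, h=10: full span → s += 10 → s = 52.0000
seg 4 [151.8°–360°] uniform, h=24: θ=186.8° here. β=35, B=208.2. 24·35/208.2 = 4.0346 → s = 56.0346
radial distance = base radius + s = 30 + 56.0346 = 86.0346

86.0346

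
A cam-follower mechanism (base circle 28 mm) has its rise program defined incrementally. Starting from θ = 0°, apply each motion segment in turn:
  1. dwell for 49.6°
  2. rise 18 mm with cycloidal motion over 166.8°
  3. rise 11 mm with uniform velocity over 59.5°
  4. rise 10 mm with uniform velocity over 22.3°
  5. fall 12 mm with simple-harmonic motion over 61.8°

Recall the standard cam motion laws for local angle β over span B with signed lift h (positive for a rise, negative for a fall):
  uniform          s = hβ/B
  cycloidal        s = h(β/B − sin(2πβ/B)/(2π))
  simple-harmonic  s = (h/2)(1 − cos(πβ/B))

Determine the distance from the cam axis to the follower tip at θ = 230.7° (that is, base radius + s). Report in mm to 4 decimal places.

seg 1 [0°–49.6°] dwell: s stays 0.0000
seg 2 [49.6°–216.4°] cycloidal, h=18: full span → s += 18 → s = 18.0000
seg 3 [216.4°–275.9°] uniform, h=11: θ=230.7° here. β=14.3, B=59.5. 11·14.3/59.5 = 2.6437 → s = 20.6437
radial distance = base radius + s = 28 + 20.6437 = 48.6437

48.6437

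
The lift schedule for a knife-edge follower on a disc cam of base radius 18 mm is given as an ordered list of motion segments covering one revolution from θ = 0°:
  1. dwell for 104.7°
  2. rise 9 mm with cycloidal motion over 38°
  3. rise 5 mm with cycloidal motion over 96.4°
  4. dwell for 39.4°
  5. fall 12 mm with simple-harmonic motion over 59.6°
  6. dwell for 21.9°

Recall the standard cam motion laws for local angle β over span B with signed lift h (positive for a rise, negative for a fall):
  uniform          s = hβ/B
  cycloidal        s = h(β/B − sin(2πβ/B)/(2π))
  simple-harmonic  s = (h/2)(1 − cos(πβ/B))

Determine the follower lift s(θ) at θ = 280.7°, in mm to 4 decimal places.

seg 1 [0°–104.7°] dwell: s stays 0.0000
seg 2 [104.7°–142.7°] cycloidal, h=9: full span → s += 9 → s = 9.0000
seg 3 [142.7°–239.1°] cycloidal, h=5: full span → s += 5 → s = 14.0000
seg 4 [239.1°–278.5°] dwell: s stays 14.0000
seg 5 [278.5°–338.1°] simple-harmonic, h=-12: θ=280.7° here. β=2.2, B=59.6. -12/2·(1 − cos(π·0.0369)) = -0.0403 → s = 13.9597

13.9597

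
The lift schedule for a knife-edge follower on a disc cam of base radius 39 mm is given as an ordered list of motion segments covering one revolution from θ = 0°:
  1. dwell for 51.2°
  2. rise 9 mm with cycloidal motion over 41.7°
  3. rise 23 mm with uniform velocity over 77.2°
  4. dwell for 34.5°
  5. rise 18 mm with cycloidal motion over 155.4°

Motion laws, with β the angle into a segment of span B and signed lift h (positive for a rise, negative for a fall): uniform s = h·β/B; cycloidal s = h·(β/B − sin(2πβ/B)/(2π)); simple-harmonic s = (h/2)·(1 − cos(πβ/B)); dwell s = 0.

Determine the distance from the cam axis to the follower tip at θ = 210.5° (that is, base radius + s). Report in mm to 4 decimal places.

seg 1 [0°–51.2°] dwell: s stays 0.0000
seg 2 [51.2°–92.9°] cycloidal, h=9: full span → s += 9 → s = 9.0000
seg 3 [92.9°–170.1°] uniform, h=23: full span → s += 23 → s = 32.0000
seg 4 [170.1°–204.6°] dwell: s stays 32.0000
seg 5 [204.6°–360°] cycloidal, h=18: θ=210.5° here. β=5.9, B=155.4. 18·(0.0380 − sin(2π·0.0380)/(2π)) = 0.0065 → s = 32.0065
radial distance = base radius + s = 39 + 32.0065 = 71.0065

71.0065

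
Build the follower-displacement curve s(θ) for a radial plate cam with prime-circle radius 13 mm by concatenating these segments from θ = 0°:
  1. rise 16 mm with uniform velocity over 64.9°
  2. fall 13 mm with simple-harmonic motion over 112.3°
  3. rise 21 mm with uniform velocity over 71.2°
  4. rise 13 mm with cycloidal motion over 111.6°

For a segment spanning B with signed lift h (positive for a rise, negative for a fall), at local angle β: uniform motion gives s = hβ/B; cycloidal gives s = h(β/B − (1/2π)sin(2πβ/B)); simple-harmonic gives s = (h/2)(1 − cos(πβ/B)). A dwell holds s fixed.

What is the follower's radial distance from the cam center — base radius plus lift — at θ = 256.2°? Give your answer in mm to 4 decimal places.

seg 1 [0°–64.9°] uniform, h=16: full span → s += 16 → s = 16.0000
seg 2 [64.9°–177.2°] simple-harmonic, h=-13: full span → s += -13 → s = 3.0000
seg 3 [177.2°–248.4°] uniform, h=21: full span → s += 21 → s = 24.0000
seg 4 [248.4°–360°] cycloidal, h=13: θ=256.2° here. β=7.8, B=111.6. 13·(0.0699 − sin(2π·0.0699)/(2π)) = 0.0289 → s = 24.0289
radial distance = base radius + s = 13 + 24.0289 = 37.0289

37.0289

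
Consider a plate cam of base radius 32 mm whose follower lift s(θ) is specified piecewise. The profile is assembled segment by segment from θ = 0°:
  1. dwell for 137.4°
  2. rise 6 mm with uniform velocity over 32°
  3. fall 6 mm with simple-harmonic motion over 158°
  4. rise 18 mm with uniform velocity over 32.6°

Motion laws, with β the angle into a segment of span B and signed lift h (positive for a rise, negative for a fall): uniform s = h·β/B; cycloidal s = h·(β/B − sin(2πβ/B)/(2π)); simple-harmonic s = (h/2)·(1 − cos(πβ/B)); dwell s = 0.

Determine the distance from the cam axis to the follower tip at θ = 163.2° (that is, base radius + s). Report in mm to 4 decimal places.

seg 1 [0°–137.4°] dwell: s stays 0.0000
seg 2 [137.4°–169.4°] uniform, h=6: θ=163.2° here. β=25.8, B=32. 6·25.8/32 = 4.8375 → s = 4.8375
radial distance = base radius + s = 32 + 4.8375 = 36.8375

36.8375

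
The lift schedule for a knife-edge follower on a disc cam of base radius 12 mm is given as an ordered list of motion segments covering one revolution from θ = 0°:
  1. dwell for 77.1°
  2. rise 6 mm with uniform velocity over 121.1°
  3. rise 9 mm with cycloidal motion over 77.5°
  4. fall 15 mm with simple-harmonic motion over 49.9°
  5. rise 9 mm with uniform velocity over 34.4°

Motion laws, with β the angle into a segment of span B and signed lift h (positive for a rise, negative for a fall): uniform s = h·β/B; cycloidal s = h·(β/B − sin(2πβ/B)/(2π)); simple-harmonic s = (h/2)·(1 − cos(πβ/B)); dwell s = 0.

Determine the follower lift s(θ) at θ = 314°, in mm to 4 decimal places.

seg 1 [0°–77.1°] dwell: s stays 0.0000
seg 2 [77.1°–198.2°] uniform, h=6: full span → s += 6 → s = 6.0000
seg 3 [198.2°–275.7°] cycloidal, h=9: full span → s += 9 → s = 15.0000
seg 4 [275.7°–325.6°] simple-harmonic, h=-15: θ=314° here. β=38.3, B=49.9. -15/2·(1 − cos(π·0.7675)) = -13.0873 → s = 1.9127

1.9127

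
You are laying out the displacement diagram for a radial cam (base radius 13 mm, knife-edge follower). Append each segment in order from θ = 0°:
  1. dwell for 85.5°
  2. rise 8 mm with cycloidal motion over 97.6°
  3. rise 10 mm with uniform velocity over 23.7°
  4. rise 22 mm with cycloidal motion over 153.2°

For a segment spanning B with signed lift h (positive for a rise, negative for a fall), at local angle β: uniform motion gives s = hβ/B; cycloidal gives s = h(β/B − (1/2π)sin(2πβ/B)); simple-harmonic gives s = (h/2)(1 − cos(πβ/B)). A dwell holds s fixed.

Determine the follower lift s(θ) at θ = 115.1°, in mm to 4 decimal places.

seg 1 [0°–85.5°] dwell: s stays 0.0000
seg 2 [85.5°–183.1°] cycloidal, h=8: θ=115.1° here. β=29.6, B=97.6. 8·(0.3033 − sin(2π·0.3033)/(2π)) = 1.2237 → s = 1.2237

1.2237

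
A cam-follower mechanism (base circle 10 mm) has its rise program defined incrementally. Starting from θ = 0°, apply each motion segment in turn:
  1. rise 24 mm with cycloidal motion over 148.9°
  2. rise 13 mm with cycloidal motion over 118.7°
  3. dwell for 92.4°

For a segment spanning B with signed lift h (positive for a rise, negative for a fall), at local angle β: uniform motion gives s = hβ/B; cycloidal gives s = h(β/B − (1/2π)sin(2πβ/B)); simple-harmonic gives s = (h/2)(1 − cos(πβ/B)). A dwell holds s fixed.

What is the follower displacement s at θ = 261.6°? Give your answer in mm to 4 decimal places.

seg 1 [0°–148.9°] cycloidal, h=24: full span → s += 24 → s = 24.0000
seg 2 [148.9°–267.6°] cycloidal, h=13: θ=261.6° here. β=112.7, B=118.7. 13·(0.9495 − sin(2π·0.9495)/(2π)) = 12.9890 → s = 36.9890

36.9890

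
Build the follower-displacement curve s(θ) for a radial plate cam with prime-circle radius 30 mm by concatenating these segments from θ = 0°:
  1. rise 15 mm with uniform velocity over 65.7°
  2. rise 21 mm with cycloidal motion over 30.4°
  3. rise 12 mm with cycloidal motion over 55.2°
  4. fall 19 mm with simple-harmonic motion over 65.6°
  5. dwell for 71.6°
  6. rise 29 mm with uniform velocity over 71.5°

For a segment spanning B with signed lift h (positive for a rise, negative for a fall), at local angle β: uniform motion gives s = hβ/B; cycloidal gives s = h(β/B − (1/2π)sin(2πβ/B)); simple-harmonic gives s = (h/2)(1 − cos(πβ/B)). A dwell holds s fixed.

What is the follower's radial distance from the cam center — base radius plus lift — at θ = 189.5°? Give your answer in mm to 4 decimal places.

seg 1 [0°–65.7°] uniform, h=15: full span → s += 15 → s = 15.0000
seg 2 [65.7°–96.1°] cycloidal, h=21: full span → s += 21 → s = 36.0000
seg 3 [96.1°–151.3°] cycloidal, h=12: full span → s += 12 → s = 48.0000
seg 4 [151.3°–216.9°] simple-harmonic, h=-19: θ=189.5° here. β=38.2, B=65.6. -19/2·(1 − cos(π·0.5823)) = -11.9295 → s = 36.0705
radial distance = base radius + s = 30 + 36.0705 = 66.0705

66.0705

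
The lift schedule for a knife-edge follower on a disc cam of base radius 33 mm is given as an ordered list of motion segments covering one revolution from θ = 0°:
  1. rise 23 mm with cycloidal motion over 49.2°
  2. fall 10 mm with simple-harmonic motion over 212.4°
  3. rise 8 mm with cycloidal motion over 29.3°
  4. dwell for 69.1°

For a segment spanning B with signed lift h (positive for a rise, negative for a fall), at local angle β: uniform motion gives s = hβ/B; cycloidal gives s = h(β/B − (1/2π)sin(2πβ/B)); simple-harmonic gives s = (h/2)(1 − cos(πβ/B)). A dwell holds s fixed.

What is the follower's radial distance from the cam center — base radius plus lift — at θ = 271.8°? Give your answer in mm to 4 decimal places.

seg 1 [0°–49.2°] cycloidal, h=23: full span → s += 23 → s = 23.0000
seg 2 [49.2°–261.6°] simple-harmonic, h=-10: full span → s += -10 → s = 13.0000
seg 3 [261.6°–290.9°] cycloidal, h=8: θ=271.8° here. β=10.2, B=29.3. 8·(0.3481 − sin(2π·0.3481)/(2π)) = 1.7462 → s = 14.7462
radial distance = base radius + s = 33 + 14.7462 = 47.7462

47.7462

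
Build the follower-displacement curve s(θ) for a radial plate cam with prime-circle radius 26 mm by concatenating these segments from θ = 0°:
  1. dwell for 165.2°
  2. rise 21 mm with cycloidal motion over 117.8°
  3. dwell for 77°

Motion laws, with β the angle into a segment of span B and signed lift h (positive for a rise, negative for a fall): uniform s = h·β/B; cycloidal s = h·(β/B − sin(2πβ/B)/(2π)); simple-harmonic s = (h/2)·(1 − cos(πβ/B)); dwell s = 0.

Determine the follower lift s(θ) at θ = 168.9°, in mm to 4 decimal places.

seg 1 [0°–165.2°] dwell: s stays 0.0000
seg 2 [165.2°–283°] cycloidal, h=21: θ=168.9° here. β=3.7, B=117.8. 21·(0.0314 − sin(2π·0.0314)/(2π)) = 0.0043 → s = 0.0043

0.0043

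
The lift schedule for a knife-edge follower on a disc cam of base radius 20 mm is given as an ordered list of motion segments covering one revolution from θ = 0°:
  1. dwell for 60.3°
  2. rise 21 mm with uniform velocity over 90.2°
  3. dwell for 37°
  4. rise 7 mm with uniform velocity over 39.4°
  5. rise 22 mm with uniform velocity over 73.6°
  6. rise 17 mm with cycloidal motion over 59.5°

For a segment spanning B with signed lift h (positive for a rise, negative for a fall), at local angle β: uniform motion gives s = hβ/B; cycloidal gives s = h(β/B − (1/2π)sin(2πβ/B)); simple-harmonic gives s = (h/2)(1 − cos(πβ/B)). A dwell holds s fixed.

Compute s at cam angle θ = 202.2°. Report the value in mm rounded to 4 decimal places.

seg 1 [0°–60.3°] dwell: s stays 0.0000
seg 2 [60.3°–150.5°] uniform, h=21: full span → s += 21 → s = 21.0000
seg 3 [150.5°–187.5°] dwell: s stays 21.0000
seg 4 [187.5°–226.9°] uniform, h=7: θ=202.2° here. β=14.7, B=39.4. 7·14.7/39.4 = 2.6117 → s = 23.6117

23.6117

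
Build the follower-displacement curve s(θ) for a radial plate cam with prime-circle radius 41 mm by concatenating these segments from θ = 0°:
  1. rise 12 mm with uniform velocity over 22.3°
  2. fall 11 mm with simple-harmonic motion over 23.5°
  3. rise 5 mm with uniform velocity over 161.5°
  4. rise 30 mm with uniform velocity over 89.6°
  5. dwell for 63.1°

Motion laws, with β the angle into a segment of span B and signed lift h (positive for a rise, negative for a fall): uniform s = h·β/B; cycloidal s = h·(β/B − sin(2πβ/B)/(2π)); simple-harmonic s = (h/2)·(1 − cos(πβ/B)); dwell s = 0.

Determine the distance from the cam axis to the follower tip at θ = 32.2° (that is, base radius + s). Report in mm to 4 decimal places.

seg 1 [0°–22.3°] uniform, h=12: full span → s += 12 → s = 12.0000
seg 2 [22.3°–45.8°] simple-harmonic, h=-11: θ=32.2° here. β=9.9, B=23.5. -11/2·(1 − cos(π·0.4213)) = -4.1536 → s = 7.8464
radial distance = base radius + s = 41 + 7.8464 = 48.8464

48.8464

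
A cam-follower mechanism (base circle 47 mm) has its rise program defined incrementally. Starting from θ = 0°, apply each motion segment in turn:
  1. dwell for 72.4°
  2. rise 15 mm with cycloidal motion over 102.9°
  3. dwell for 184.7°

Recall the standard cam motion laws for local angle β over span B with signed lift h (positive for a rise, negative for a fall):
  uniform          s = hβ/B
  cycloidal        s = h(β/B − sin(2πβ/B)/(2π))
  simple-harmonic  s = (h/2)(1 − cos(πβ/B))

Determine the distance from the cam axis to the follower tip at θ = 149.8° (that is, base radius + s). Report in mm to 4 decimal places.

seg 1 [0°–72.4°] dwell: s stays 0.0000
seg 2 [72.4°–175.3°] cycloidal, h=15: θ=149.8° here. β=77.4, B=102.9. 15·(0.7522 − sin(2π·0.7522)/(2π)) = 13.6699 → s = 13.6699
radial distance = base radius + s = 47 + 13.6699 = 60.6699

60.6699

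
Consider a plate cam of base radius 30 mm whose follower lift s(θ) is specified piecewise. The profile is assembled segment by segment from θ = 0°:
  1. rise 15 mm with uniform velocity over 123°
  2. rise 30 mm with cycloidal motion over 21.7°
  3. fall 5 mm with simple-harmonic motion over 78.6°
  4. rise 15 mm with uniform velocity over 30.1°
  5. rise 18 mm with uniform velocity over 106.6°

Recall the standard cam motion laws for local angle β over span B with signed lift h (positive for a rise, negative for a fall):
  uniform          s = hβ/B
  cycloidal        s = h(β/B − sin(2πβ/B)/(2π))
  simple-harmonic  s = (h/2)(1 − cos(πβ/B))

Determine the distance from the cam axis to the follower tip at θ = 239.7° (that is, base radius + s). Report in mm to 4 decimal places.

seg 1 [0°–123°] uniform, h=15: full span → s += 15 → s = 15.0000
seg 2 [123°–144.7°] cycloidal, h=30: full span → s += 30 → s = 45.0000
seg 3 [144.7°–223.3°] simple-harmonic, h=-5: full span → s += -5 → s = 40.0000
seg 4 [223.3°–253.4°] uniform, h=15: θ=239.7° here. β=16.4, B=30.1. 15·16.4/30.1 = 8.1728 → s = 48.1728
radial distance = base radius + s = 30 + 48.1728 = 78.1728

78.1728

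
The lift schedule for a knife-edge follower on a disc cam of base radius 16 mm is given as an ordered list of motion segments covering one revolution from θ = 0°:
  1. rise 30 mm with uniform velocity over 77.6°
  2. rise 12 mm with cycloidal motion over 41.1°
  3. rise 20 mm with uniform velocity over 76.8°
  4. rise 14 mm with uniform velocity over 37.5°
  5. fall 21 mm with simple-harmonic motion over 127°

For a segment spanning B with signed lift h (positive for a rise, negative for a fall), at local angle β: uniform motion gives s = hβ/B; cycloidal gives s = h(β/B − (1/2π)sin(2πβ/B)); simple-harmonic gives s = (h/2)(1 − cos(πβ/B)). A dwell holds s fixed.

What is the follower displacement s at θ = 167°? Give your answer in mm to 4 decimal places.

seg 1 [0°–77.6°] uniform, h=30: full span → s += 30 → s = 30.0000
seg 2 [77.6°–118.7°] cycloidal, h=12: full span → s += 12 → s = 42.0000
seg 3 [118.7°–195.5°] uniform, h=20: θ=167° here. β=48.3, B=76.8. 20·48.3/76.8 = 12.5781 → s = 54.5781

54.5781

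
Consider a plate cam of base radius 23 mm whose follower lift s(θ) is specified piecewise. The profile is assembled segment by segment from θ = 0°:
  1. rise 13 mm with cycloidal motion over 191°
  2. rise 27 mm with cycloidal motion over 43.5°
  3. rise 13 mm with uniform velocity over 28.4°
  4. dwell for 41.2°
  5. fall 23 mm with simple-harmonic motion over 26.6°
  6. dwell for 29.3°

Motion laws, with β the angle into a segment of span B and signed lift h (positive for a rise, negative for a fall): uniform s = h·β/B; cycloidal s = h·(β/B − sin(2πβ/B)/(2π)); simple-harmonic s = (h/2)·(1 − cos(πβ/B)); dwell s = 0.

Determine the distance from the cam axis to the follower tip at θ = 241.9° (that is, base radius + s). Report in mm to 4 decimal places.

seg 1 [0°–191°] cycloidal, h=13: full span → s += 13 → s = 13.0000
seg 2 [191°–234.5°] cycloidal, h=27: full span → s += 27 → s = 40.0000
seg 3 [234.5°–262.9°] uniform, h=13: θ=241.9° here. β=7.4, B=28.4. 13·7.4/28.4 = 3.3873 → s = 43.3873
radial distance = base radius + s = 23 + 43.3873 = 66.3873

66.3873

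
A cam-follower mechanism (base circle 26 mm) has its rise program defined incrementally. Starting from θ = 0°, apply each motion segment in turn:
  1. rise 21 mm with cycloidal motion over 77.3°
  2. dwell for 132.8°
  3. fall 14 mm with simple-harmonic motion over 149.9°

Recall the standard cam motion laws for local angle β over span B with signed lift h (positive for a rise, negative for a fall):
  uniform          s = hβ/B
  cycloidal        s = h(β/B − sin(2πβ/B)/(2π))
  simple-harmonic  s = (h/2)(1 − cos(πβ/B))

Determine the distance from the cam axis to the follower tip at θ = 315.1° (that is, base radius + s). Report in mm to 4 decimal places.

seg 1 [0°–77.3°] cycloidal, h=21: full span → s += 21 → s = 21.0000
seg 2 [77.3°–210.1°] dwell: s stays 21.0000
seg 3 [210.1°–360°] simple-harmonic, h=-14: θ=315.1° here. β=105, B=149.9. -14/2·(1 − cos(π·0.7005)) = -11.1228 → s = 9.8772
radial distance = base radius + s = 26 + 9.8772 = 35.8772

35.8772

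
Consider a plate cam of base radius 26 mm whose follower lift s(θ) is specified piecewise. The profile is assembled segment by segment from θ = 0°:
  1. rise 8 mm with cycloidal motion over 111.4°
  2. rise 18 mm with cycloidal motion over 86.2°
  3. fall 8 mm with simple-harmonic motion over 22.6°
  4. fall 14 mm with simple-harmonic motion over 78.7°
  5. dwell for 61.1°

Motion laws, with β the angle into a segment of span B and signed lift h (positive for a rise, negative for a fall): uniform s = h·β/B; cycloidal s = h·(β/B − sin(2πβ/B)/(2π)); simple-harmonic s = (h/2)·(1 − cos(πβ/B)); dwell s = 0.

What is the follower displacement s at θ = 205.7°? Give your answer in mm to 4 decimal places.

seg 1 [0°–111.4°] cycloidal, h=8: full span → s += 8 → s = 8.0000
seg 2 [111.4°–197.6°] cycloidal, h=18: full span → s += 18 → s = 26.0000
seg 3 [197.6°–220.2°] simple-harmonic, h=-8: θ=205.7° here. β=8.1, B=22.6. -8/2·(1 − cos(π·0.3584)) = -2.2788 → s = 23.7212

23.7212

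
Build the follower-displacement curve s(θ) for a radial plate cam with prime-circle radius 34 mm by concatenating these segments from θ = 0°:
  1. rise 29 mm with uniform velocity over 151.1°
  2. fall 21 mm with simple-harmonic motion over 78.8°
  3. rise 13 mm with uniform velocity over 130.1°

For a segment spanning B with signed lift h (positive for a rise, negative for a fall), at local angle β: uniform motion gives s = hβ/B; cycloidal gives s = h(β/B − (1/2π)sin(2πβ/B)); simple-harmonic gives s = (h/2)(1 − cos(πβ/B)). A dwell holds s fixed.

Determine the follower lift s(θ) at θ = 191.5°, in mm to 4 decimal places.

seg 1 [0°–151.1°] uniform, h=29: full span → s += 29 → s = 29.0000
seg 2 [151.1°–229.9°] simple-harmonic, h=-21: θ=191.5° here. β=40.4, B=78.8. -21/2·(1 − cos(π·0.5127)) = -10.9185 → s = 18.0815

18.0815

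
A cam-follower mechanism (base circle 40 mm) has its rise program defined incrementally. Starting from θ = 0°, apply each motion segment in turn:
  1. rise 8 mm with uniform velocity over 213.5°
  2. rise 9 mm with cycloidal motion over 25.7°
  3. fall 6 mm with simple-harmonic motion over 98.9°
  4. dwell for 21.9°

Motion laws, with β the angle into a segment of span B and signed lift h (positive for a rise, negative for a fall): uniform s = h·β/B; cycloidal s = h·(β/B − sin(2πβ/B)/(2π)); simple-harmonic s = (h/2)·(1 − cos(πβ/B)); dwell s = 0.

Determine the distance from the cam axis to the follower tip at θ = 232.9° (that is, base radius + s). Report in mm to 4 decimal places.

seg 1 [0°–213.5°] uniform, h=8: full span → s += 8 → s = 8.0000
seg 2 [213.5°–239.2°] cycloidal, h=9: θ=232.9° here. β=19.4, B=25.7. 9·(0.7549 − sin(2π·0.7549)/(2π)) = 8.2255 → s = 16.2255
radial distance = base radius + s = 40 + 16.2255 = 56.2255

56.2255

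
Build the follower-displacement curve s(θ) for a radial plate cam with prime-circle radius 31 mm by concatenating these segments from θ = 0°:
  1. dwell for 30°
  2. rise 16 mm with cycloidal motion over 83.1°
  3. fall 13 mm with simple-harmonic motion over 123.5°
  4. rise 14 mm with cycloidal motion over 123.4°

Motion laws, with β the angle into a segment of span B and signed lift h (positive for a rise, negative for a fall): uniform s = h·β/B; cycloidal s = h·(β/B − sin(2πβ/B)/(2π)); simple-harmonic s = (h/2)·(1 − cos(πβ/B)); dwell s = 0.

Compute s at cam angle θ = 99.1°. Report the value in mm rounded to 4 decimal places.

seg 1 [0°–30°] dwell: s stays 0.0000
seg 2 [30°–113.1°] cycloidal, h=16: θ=99.1° here. β=69.1, B=83.1. 16·(0.8315 − sin(2π·0.8315)/(2π)) = 15.5241 → s = 15.5241

15.5241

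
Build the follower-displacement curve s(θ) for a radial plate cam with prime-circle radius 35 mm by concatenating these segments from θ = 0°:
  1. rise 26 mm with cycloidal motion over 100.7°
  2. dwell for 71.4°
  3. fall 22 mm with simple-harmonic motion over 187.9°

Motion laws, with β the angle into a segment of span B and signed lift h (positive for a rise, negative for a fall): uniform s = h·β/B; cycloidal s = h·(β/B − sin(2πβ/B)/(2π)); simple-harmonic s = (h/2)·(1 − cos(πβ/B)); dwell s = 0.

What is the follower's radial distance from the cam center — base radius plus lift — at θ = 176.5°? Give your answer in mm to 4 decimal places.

seg 1 [0°–100.7°] cycloidal, h=26: full span → s += 26 → s = 26.0000
seg 2 [100.7°–172.1°] dwell: s stays 26.0000
seg 3 [172.1°–360°] simple-harmonic, h=-22: θ=176.5° here. β=4.4, B=187.9. -22/2·(1 − cos(π·0.0234)) = -0.0298 → s = 25.9702
radial distance = base radius + s = 35 + 25.9702 = 60.9702

60.9702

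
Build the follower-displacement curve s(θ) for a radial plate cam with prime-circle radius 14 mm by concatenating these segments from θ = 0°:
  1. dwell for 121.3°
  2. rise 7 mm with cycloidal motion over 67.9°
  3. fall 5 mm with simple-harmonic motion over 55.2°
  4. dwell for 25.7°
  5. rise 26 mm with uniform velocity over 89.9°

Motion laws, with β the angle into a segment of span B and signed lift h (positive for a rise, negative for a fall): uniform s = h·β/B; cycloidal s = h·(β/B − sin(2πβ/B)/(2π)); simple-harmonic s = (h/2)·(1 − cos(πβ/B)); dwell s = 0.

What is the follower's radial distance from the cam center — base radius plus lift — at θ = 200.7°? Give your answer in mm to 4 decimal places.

seg 1 [0°–121.3°] dwell: s stays 0.0000
seg 2 [121.3°–189.2°] cycloidal, h=7: full span → s += 7 → s = 7.0000
seg 3 [189.2°–244.4°] simple-harmonic, h=-5: θ=200.7° here. β=11.5, B=55.2. -5/2·(1 − cos(π·0.2083)) = -0.5166 → s = 6.4834
radial distance = base radius + s = 14 + 6.4834 = 20.4834

20.4834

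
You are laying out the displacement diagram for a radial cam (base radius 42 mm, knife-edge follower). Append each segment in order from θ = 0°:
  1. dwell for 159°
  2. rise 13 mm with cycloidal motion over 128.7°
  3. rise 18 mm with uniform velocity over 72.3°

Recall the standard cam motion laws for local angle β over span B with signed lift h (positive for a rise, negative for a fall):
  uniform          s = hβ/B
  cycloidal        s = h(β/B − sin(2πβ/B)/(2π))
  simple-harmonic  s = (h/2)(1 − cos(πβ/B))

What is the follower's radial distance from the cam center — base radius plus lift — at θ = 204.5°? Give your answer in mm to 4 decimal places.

seg 1 [0°–159°] dwell: s stays 0.0000
seg 2 [159°–287.7°] cycloidal, h=13: θ=204.5° here. β=45.5, B=128.7. 13·(0.3535 − sin(2π·0.3535)/(2π)) = 2.9495 → s = 2.9495
radial distance = base radius + s = 42 + 2.9495 = 44.9495

44.9495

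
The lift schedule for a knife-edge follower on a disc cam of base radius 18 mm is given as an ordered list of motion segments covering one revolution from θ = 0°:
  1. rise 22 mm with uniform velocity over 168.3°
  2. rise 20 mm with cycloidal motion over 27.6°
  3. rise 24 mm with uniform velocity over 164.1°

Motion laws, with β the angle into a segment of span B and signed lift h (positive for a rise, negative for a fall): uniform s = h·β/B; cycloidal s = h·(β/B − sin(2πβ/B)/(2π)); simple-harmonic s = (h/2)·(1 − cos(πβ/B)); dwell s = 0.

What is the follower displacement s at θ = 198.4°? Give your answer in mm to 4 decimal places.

seg 1 [0°–168.3°] uniform, h=22: full span → s += 22 → s = 22.0000
seg 2 [168.3°–195.9°] cycloidal, h=20: full span → s += 20 → s = 42.0000
seg 3 [195.9°–360°] uniform, h=24: θ=198.4° here. β=2.5, B=164.1. 24·2.5/164.1 = 0.3656 → s = 42.3656

42.3656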